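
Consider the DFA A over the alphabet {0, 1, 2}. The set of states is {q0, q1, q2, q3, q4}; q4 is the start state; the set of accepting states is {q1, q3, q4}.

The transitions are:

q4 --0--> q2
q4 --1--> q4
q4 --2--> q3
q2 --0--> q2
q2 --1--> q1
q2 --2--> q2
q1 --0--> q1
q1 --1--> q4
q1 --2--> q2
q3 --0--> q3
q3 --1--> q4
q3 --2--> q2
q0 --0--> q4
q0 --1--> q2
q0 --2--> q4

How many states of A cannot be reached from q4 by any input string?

1

No path from q4 leads to q0; the other 4 states are all reachable.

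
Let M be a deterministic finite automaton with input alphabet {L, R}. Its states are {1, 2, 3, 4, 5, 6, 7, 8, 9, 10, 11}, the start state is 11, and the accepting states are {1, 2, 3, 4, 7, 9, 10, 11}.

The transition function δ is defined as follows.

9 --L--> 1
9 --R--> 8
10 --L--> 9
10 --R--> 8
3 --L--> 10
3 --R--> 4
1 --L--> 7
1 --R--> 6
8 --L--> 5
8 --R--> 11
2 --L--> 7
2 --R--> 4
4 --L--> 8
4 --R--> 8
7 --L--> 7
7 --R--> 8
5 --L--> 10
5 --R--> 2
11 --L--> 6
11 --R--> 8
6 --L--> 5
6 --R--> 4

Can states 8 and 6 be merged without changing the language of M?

Yes

States {3} cannot be reached from the start state, so discard them.
Initial partition by acceptance: {1,2,4,7,9,10,11} | {5,6,8}.
Refine {1,2,4,7,9,10,11} on symbol L: members go to different blocks, giving {1,2,7,9,10} and {4,11}.
On input R, block {1,2,7,9,10} splits into {1,7,9,10} and {2}.
On input L, block {5,6,8} splits into {6,8} and {5}.
Stable partition: {1,7,9,10} | {6,8} | {4,11} | {2} | {5} — 5 equivalence classes.
8 and 6 lie in the same block of the stable partition, so they are equivalent — no string distinguishes them.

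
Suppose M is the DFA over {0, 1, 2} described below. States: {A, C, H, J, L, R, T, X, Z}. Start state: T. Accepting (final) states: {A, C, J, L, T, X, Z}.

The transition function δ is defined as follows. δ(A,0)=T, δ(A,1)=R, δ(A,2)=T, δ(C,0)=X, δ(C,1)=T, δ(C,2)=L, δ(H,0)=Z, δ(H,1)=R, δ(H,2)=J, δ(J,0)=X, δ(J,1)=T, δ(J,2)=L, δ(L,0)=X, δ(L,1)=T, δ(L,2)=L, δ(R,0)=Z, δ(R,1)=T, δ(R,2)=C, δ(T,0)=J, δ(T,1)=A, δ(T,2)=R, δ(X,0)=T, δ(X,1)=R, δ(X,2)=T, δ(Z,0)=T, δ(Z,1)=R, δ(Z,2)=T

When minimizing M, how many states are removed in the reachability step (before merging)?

1

Starting at T and following transitions, the reachable set is {A, C, J, L, R, T, X, Z}. That leaves H unreachable — 1 in total.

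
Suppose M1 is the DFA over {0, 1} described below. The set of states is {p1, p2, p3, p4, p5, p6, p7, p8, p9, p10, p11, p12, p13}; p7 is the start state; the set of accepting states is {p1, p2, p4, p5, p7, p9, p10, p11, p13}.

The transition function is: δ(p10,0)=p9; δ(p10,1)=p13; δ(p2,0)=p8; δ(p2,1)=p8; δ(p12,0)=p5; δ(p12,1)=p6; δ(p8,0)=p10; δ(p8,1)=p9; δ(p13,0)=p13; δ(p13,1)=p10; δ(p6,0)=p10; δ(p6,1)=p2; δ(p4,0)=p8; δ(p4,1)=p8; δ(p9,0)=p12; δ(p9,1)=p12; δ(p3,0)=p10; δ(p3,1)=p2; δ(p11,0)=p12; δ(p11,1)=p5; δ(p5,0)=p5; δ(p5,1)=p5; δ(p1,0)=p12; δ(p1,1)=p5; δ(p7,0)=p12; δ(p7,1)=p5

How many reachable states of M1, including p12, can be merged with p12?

States {p1,p3,p4,p11} cannot be reached from the start state, so discard them.
P0 = {p2,p5,p7,p9,p10,p13} | {p6,p8,p12}.
Refine {p2,p5,p7,p9,p10,p13} on symbol 0: members go to different blocks, giving {p2,p7,p9} and {p5,p10,p13}.
Refine {p2,p7,p9} on symbol 1: members go to different blocks, giving {p2,p9} and {p7}.
Split {p6,p8,p12} by δ(·,1) → {p6,p8} and {p12}.
Refine {p2,p9} on symbol 0: members go to different blocks, giving {p2} and {p9}.
On input 1, block {p6,p8} splits into {p6} and {p8}.
On input 0, block {p5,p10,p13} splits into {p5,p13} and {p10}.
On input 1, block {p5,p13} splits into {p5} and {p13}.
No further refinement is possible. Final partition (9 blocks): {p2} | {p6} | {p5} | {p7} | {p12} | {p9} | {p8} | {p10} | {p13}.
State p12 belongs to the block {p12}, which has 1 states.

1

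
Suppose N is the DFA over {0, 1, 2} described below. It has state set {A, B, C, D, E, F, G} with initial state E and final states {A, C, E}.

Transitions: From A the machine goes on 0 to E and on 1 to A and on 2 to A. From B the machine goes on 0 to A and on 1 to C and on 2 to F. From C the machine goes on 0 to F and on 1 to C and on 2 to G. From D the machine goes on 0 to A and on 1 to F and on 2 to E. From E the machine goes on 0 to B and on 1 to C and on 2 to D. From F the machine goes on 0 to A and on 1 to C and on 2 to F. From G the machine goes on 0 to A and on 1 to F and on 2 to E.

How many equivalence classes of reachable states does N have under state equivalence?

4

All states are reachable from the start state.
P0 = {A,C,E} | {B,D,F,G}.
Refine {A,C,E} on symbol 0: members go to different blocks, giving {C,E} and {A}.
On input 1, block {B,D,F,G} splits into {B,F} and {D,G}.
The partition is now stable with 4 blocks: {C,E} | {B,F} | {A} | {D,G}.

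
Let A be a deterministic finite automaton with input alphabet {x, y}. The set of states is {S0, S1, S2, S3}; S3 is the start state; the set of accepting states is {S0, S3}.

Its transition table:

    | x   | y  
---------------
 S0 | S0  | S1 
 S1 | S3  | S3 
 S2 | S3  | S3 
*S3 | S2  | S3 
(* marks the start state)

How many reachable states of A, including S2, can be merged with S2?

1

First remove the unreachable states {S0,S1}; 2 states remain.
P0 = {S3} | {S2}.
No further refinement is possible. Final partition (2 blocks): {S3} | {S2}.
State S2 belongs to the block {S2}, which has 1 states.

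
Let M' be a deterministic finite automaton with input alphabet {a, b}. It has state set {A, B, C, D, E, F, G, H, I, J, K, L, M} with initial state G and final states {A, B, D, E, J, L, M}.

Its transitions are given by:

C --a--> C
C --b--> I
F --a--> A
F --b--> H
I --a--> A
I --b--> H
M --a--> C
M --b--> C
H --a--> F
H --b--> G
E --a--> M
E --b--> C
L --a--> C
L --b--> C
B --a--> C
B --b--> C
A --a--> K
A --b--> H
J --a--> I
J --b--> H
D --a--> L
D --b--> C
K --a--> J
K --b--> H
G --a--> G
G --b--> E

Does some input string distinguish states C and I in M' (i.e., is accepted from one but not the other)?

Yes

First remove the unreachable states {B,D,L}; 10 states remain.
Initial partition by acceptance: {A,E,J,M} | {C,F,G,H,I,K}.
Split {A,E,J,M} by δ(·,a) → {A,J,M} and {E}.
Split {C,F,G,H,I,K} by δ(·,a) → {C,G,H} and {F,I,K}.
Refine {A,J,M} on symbol a: members go to different blocks, giving {A,J} and {M}.
Refine {C,G,H} on symbol a: members go to different blocks, giving {C,G} and {H}.
Split {C,G} by δ(·,b) → {C} and {G}.
Stable partition: {A,J} | {C} | {E} | {F,I,K} | {M} | {H} | {G} — 7 equivalence classes.
C and I end up in different blocks, so they are distinguishable. For instance, the string 'a' is accepted from only I.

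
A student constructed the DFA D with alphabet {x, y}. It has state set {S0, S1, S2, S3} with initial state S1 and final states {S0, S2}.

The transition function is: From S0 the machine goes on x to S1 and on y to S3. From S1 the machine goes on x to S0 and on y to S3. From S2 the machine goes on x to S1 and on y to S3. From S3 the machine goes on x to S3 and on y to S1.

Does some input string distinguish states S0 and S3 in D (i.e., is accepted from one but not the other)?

Yes

Reachable states from the start: {S0,S1,S3}. Unreachable: {S2} — drop them.
Start with accepting vs non-accepting: {S0} | {S1,S3}.
On input x, block {S1,S3} splits into {S1} and {S3}.
Stable partition: {S0} | {S1} | {S3} — 3 equivalence classes.
S0 and S3 end up in different blocks, so they are distinguishable. For instance, the string 'ε' is accepted from only S0.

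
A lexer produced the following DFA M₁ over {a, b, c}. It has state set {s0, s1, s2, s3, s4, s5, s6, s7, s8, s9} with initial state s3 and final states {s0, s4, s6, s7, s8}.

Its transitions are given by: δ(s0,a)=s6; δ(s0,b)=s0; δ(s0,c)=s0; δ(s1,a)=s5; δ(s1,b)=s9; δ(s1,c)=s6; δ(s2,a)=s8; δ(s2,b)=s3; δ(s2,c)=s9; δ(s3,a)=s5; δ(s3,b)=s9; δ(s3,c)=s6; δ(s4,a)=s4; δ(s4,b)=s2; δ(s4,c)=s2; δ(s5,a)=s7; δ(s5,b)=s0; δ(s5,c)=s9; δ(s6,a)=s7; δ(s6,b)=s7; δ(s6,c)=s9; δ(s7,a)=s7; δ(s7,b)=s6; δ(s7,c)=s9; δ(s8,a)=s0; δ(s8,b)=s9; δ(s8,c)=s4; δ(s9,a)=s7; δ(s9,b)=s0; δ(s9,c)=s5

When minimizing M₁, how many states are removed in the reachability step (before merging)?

No path from s3 leads to s1, s2, s4, s8; the other 6 states are all reachable.

4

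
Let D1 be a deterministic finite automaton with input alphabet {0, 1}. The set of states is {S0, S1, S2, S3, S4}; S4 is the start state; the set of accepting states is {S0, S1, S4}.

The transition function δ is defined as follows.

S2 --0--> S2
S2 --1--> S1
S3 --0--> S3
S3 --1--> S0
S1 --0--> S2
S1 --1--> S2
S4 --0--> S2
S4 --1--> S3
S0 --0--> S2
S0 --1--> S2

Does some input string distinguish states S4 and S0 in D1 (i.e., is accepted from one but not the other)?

No

All states are reachable from the start state.
Initial partition by acceptance: {S0,S1,S4} | {S2,S3}.
No further refinement is possible. Final partition (2 blocks): {S0,S1,S4} | {S2,S3}.
S4 and S0 lie in the same block of the stable partition, so they are equivalent — no string distinguishes them.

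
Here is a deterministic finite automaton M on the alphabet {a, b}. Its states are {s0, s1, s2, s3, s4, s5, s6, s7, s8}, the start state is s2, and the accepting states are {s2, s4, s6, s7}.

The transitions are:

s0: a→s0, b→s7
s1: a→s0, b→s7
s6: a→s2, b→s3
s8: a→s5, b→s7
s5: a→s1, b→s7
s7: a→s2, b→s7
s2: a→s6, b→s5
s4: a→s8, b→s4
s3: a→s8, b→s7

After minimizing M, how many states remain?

First remove the unreachable states {s4}; 8 states remain.
Start with accepting vs non-accepting: {s2,s6,s7} | {s0,s1,s3,s5,s8}.
On input b, block {s2,s6,s7} splits into {s2,s6} and {s7}.
No further refinement is possible. Final partition (3 blocks): {s2,s6} | {s0,s1,s3,s5,s8} | {s7}.

3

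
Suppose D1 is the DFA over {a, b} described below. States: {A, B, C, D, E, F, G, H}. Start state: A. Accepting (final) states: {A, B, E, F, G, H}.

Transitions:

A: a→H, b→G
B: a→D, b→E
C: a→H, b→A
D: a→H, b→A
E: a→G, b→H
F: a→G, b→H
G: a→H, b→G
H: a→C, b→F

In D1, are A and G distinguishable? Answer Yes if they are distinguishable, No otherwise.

First remove the unreachable states {B,D,E}; 5 states remain.
Start with accepting vs non-accepting: {A,F,G,H} | {C}.
Split {A,F,G,H} by δ(·,a) → {A,F,G} and {H}.
Split {A,F,G} by δ(·,a) → {A,G} and {F}.
No further refinement is possible. Final partition (4 blocks): {A,G} | {C} | {H} | {F}.
A and G lie in the same block of the stable partition, so they are equivalent — no string distinguishes them.

No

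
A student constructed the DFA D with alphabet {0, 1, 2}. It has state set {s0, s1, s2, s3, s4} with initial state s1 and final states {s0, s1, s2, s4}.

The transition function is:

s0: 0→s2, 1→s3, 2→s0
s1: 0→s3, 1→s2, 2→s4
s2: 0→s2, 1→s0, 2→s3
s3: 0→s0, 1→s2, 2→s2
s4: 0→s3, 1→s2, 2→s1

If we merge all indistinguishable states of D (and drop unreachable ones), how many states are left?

4

Every state is reachable, so we keep all 5.
Start with accepting vs non-accepting: {s0,s1,s2,s4} | {s3}.
On input 0, block {s0,s1,s2,s4} splits into {s0,s2} and {s1,s4}.
On input 1, block {s0,s2} splits into {s0} and {s2}.
Stable partition: {s0} | {s3} | {s1,s4} | {s2} — 4 equivalence classes.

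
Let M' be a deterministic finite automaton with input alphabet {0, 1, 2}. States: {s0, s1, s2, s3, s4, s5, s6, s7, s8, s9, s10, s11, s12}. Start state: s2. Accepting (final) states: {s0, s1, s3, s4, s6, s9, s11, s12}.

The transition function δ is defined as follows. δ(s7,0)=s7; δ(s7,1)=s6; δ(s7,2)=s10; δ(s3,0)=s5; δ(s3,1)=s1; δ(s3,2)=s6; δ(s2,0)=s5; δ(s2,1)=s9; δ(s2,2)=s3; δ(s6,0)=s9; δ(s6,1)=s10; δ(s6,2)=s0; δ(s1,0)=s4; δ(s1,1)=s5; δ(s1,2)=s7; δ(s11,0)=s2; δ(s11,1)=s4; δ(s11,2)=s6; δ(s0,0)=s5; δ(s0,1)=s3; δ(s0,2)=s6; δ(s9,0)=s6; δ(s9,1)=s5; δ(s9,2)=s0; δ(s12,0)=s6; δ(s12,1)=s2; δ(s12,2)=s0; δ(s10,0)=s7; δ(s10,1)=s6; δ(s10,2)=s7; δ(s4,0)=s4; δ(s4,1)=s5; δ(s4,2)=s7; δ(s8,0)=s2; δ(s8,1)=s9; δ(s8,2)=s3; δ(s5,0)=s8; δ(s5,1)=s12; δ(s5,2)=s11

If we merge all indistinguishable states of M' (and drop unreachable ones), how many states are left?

P0 = {s0,s1,s3,s4,s6,s9,s11,s12} | {s2,s5,s7,s8,s10}.
On input 0, block {s0,s1,s3,s4,s6,s9,s11,s12} splits into {s1,s4,s6,s9,s12} and {s0,s3,s11}.
Split {s1,s4,s6,s9,s12} by δ(·,2) → {s6,s9,s12} and {s1,s4}.
Split {s2,s5,s7,s8,s10} by δ(·,2) → {s2,s5,s8} and {s7,s10}.
On input 1, block {s6,s9,s12} splits into {s9,s12} and {s6}.
Split {s0,s3,s11} by δ(·,1) → {s3,s11} and {s0}.
Stable partition: {s9,s12} | {s2,s5,s8} | {s3,s11} | {s1,s4} | {s7,s10} | {s6} | {s0} — 7 equivalence classes.

7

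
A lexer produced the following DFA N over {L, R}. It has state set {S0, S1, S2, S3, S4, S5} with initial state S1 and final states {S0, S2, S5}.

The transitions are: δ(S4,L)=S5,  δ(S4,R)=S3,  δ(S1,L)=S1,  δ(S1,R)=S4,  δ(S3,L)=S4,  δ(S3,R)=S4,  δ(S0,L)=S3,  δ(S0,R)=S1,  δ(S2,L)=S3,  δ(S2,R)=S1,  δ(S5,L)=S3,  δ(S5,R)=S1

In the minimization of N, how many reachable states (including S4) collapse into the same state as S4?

States {S0,S2} cannot be reached from the start state, so discard them.
Start with accepting vs non-accepting: {S5} | {S1,S3,S4}.
On input L, block {S1,S3,S4} splits into {S1,S3} and {S4}.
Split {S1,S3} by δ(·,L) → {S1} and {S3}.
No further refinement is possible. Final partition (4 blocks): {S5} | {S1} | {S4} | {S3}.
State S4 belongs to the block {S4}, which has 1 states.

1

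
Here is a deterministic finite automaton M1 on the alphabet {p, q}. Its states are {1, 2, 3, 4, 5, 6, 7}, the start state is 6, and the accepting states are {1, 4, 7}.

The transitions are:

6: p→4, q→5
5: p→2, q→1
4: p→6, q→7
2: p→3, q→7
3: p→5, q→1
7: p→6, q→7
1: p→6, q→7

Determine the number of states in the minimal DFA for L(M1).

3

Start with accepting vs non-accepting: {1,4,7} | {2,3,5,6}.
On input p, block {2,3,5,6} splits into {2,3,5} and {6}.
The partition is now stable with 3 blocks: {1,4,7} | {2,3,5} | {6}.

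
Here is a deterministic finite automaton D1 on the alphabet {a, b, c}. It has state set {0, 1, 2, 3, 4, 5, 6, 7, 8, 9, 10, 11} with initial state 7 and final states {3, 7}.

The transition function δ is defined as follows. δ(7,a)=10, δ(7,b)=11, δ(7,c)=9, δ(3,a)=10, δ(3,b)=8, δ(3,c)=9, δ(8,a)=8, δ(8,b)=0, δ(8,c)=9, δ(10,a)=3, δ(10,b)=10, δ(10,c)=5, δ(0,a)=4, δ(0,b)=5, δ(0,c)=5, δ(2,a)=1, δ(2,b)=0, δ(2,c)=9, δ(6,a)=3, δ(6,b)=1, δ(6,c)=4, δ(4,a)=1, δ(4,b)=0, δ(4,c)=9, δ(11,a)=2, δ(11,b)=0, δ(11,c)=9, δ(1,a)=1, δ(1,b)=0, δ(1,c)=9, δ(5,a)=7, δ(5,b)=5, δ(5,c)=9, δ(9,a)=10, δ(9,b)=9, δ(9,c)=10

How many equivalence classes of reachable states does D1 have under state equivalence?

First remove the unreachable states {6}; 11 states remain.
Start with accepting vs non-accepting: {3,7} | {0,1,2,4,5,8,9,10,11}.
On input a, block {0,1,2,4,5,8,9,10,11} splits into {0,1,2,4,8,9,11} and {5,10}.
Split {0,1,2,4,8,9,11} by δ(·,a) → {0,1,2,4,8,11} and {9}.
Refine {0,1,2,4,8,11} on symbol b: members go to different blocks, giving {1,2,4,8,11} and {0}.
Split {5,10} by δ(·,c) → {5} and {10}.
Stable partition: {3,7} | {1,2,4,8,11} | {5} | {9} | {0} | {10} — 6 equivalence classes.

6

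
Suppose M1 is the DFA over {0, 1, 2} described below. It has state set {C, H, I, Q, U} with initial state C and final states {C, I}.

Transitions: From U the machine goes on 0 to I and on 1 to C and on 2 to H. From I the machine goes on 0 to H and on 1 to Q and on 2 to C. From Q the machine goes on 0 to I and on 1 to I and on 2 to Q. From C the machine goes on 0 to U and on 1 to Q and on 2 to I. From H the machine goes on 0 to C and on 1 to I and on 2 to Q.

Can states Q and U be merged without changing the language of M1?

Yes

Every state is reachable, so we keep all 5.
Initial partition by acceptance: {C,I} | {H,Q,U}.
No further refinement is possible. Final partition (2 blocks): {C,I} | {H,Q,U}.
Q and U lie in the same block of the stable partition, so they are equivalent — no string distinguishes them.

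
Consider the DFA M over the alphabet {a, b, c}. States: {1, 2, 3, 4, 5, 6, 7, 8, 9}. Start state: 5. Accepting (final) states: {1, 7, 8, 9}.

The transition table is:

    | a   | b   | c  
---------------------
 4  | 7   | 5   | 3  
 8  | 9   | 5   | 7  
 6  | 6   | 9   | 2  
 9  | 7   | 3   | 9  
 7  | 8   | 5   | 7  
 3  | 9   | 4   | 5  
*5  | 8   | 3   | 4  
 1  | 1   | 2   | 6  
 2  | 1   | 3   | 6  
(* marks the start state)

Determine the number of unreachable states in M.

3

Starting at 5 and following transitions, the reachable set is {3, 4, 5, 7, 8, 9}. That leaves 1, 2, 6 unreachable — 3 in total.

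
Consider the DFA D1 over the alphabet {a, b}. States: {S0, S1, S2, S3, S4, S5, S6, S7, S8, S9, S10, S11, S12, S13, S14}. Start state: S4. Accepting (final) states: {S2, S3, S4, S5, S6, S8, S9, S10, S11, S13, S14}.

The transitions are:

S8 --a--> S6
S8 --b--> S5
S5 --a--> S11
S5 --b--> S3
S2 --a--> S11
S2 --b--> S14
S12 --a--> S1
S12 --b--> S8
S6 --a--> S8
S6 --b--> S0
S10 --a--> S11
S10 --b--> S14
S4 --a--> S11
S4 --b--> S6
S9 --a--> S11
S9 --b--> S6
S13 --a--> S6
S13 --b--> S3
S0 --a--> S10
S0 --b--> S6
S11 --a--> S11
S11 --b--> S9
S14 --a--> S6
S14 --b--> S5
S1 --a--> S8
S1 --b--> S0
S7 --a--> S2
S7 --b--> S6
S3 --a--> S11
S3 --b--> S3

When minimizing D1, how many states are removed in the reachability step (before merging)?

5

No path from S4 leads to S1, S2, S7, S12, S13; the other 10 states are all reachable.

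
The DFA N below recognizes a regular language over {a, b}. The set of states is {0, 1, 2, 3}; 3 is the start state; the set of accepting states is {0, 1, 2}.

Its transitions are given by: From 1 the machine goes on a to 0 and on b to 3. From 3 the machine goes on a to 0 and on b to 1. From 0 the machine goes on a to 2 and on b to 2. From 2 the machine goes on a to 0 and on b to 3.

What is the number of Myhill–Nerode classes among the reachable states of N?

Start with accepting vs non-accepting: {0,1,2} | {3}.
Refine {0,1,2} on symbol b: members go to different blocks, giving {1,2} and {0}.
Stable partition: {1,2} | {3} | {0} — 3 equivalence classes.

3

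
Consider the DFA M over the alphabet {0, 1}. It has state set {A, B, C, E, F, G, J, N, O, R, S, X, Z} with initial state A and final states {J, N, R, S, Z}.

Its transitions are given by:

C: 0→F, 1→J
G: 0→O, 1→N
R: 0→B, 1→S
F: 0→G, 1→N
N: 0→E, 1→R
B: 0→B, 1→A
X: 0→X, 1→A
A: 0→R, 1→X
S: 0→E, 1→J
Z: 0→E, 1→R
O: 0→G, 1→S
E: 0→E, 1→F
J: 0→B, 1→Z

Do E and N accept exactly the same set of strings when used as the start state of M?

No

States {C} cannot be reached from the start state, so discard them.
Initial partition by acceptance: {J,N,R,S,Z} | {A,B,E,F,G,O,X}.
Refine {A,B,E,F,G,O,X} on symbol 0: members go to different blocks, giving {B,E,F,G,O,X} and {A}.
On input 1, block {B,E,F,G,O,X} splits into {F,G,O} and {B,X} and {E}.
On input 0, block {J,N,R,S,Z} splits into {N,S,Z} and {J,R}.
The partition is now stable with 6 blocks: {N,S,Z} | {F,G,O} | {A} | {B,X} | {E} | {J,R}.
E and N end up in different blocks, so they are distinguishable. For instance, the string 'ε' is accepted from only N.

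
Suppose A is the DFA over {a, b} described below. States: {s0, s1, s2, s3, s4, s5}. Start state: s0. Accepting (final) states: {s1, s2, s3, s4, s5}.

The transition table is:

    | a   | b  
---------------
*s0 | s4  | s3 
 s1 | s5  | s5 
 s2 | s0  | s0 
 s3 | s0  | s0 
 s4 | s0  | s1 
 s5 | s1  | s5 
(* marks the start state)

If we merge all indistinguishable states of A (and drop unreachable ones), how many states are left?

Reachable states from the start: {s0,s1,s3,s4,s5}. Unreachable: {s2} — drop them.
P0 = {s1,s3,s4,s5} | {s0}.
On input a, block {s1,s3,s4,s5} splits into {s1,s5} and {s3,s4}.
Split {s3,s4} by δ(·,b) → {s3} and {s4}.
Stable partition: {s1,s5} | {s0} | {s3} | {s4} — 4 equivalence classes.

4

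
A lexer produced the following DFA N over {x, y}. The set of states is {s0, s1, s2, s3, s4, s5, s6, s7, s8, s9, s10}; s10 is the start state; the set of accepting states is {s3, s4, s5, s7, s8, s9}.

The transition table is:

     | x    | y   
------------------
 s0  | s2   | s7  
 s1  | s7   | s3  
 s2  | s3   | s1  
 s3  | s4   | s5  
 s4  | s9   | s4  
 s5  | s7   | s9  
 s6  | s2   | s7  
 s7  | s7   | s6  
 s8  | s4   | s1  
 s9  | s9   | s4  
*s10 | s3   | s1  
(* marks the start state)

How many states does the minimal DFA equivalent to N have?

7

First remove the unreachable states {s0,s8}; 9 states remain.
Initial partition by acceptance: {s3,s4,s5,s7,s9} | {s1,s2,s6,s10}.
Refine {s3,s4,s5,s7,s9} on symbol y: members go to different blocks, giving {s3,s4,s5,s9} and {s7}.
On input x, block {s3,s4,s5,s9} splits into {s3,s4,s9} and {s5}.
On input y, block {s3,s4,s9} splits into {s4,s9} and {s3}.
Refine {s1,s2,s6,s10} on symbol x: members go to different blocks, giving {s2,s10} and {s1} and {s6}.
No further refinement is possible. Final partition (7 blocks): {s4,s9} | {s2,s10} | {s7} | {s5} | {s3} | {s1} | {s6}.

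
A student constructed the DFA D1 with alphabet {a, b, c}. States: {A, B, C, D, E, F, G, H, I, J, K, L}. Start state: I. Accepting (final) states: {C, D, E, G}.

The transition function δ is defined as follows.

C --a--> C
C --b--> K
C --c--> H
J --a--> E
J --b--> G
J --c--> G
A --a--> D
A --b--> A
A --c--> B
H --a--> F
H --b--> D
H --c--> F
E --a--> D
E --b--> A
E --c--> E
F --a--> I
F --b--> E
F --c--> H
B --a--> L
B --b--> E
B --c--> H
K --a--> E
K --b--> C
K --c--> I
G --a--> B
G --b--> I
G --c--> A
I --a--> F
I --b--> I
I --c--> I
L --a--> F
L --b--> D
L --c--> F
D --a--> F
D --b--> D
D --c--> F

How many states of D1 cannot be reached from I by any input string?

4

Starting at I and following transitions, the reachable set is {A, B, D, E, F, H, I, L}. That leaves C, G, J, K unreachable — 4 in total.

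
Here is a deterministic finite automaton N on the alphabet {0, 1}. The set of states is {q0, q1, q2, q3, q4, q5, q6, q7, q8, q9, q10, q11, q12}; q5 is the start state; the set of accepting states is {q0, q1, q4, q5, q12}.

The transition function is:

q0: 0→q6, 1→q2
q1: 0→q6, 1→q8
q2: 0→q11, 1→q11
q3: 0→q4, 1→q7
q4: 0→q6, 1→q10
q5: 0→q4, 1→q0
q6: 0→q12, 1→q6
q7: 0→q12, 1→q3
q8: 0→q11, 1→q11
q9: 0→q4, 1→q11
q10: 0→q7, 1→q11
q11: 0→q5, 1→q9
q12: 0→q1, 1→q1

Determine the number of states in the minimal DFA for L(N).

Every state is reachable, so we keep all 13.
Initial partition by acceptance: {q0,q1,q4,q5,q12} | {q2,q3,q6,q7,q8,q9,q10,q11}.
On input 0, block {q0,q1,q4,q5,q12} splits into {q0,q1,q4} and {q5,q12}.
Split {q2,q3,q6,q7,q8,q9,q10,q11} by δ(·,0) → {q2,q8,q10} and {q6,q7,q11} and {q3,q9}.
On input 1, block {q6,q7,q11} splits into {q7,q11} and {q6}.
The partition is now stable with 6 blocks: {q0,q1,q4} | {q2,q8,q10} | {q5,q12} | {q7,q11} | {q3,q9} | {q6}.

6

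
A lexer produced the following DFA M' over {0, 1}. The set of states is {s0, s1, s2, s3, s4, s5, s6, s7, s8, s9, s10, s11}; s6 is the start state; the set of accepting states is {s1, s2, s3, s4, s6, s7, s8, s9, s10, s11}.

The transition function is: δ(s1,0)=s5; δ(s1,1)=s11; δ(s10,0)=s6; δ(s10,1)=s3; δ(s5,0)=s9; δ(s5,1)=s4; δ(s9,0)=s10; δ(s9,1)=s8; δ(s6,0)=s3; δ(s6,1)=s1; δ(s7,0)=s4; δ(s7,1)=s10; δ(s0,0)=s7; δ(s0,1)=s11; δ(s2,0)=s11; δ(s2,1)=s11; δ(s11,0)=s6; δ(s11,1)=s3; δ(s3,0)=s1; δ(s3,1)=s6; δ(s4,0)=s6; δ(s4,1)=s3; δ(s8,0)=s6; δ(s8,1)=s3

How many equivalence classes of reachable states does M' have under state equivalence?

States {s0,s2,s7} cannot be reached from the start state, so discard them.
Initial partition by acceptance: {s1,s3,s4,s6,s8,s9,s10,s11} | {s5}.
Refine {s1,s3,s4,s6,s8,s9,s10,s11} on symbol 0: members go to different blocks, giving {s3,s4,s6,s8,s9,s10,s11} and {s1}.
On input 0, block {s3,s4,s6,s8,s9,s10,s11} splits into {s4,s6,s8,s9,s10,s11} and {s3}.
Split {s4,s6,s8,s9,s10,s11} by δ(·,0) → {s4,s8,s9,s10,s11} and {s6}.
Split {s4,s8,s9,s10,s11} by δ(·,0) → {s4,s8,s10,s11} and {s9}.
Stable partition: {s4,s8,s10,s11} | {s5} | {s1} | {s3} | {s6} | {s9} — 6 equivalence classes.

6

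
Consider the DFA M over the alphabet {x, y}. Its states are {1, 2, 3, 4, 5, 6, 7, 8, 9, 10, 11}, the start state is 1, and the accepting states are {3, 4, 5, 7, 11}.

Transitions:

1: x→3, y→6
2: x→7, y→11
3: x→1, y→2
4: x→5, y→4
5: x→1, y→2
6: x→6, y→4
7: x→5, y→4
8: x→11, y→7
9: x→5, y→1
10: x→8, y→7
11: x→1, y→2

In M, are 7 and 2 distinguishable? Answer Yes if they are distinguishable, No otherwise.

Yes

Reachable states from the start: {1,2,3,4,5,6,7,11}. Unreachable: {8,9,10} — drop them.
Start with accepting vs non-accepting: {3,4,5,7,11} | {1,2,6}.
On input x, block {3,4,5,7,11} splits into {3,5,11} and {4,7}.
On input x, block {1,2,6} splits into {1} and {2} and {6}.
Stable partition: {3,5,11} | {1} | {4,7} | {2} | {6} — 5 equivalence classes.
7 and 2 end up in different blocks, so they are distinguishable. For instance, the string 'ε' is accepted from only 7.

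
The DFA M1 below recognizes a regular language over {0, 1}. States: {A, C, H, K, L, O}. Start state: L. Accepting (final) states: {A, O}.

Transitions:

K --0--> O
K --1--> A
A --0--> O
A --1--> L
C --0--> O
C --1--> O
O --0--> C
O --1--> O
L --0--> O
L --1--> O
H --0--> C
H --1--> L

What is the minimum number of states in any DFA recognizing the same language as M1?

2

States {A,H,K} cannot be reached from the start state, so discard them.
Initial partition by acceptance: {O} | {C,L}.
No further refinement is possible. Final partition (2 blocks): {O} | {C,L}.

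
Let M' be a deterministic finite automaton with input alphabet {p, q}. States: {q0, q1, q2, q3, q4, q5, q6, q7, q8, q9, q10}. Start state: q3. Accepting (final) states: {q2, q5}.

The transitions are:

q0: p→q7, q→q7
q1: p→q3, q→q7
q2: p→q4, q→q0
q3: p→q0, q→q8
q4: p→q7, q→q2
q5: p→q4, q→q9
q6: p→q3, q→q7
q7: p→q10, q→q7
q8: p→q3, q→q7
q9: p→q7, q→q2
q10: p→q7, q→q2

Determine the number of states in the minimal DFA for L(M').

First remove the unreachable states {q1,q5,q6,q9}; 7 states remain.
P0 = {q2} | {q0,q3,q4,q7,q8,q10}.
On input q, block {q0,q3,q4,q7,q8,q10} splits into {q0,q3,q7,q8} and {q4,q10}.
Split {q0,q3,q7,q8} by δ(·,p) → {q0,q3,q8} and {q7}.
Split {q0,q3,q8} by δ(·,p) → {q3,q8} and {q0}.
Split {q3,q8} by δ(·,p) → {q3} and {q8}.
No further refinement is possible. Final partition (6 blocks): {q2} | {q3} | {q4,q10} | {q7} | {q0} | {q8}.

6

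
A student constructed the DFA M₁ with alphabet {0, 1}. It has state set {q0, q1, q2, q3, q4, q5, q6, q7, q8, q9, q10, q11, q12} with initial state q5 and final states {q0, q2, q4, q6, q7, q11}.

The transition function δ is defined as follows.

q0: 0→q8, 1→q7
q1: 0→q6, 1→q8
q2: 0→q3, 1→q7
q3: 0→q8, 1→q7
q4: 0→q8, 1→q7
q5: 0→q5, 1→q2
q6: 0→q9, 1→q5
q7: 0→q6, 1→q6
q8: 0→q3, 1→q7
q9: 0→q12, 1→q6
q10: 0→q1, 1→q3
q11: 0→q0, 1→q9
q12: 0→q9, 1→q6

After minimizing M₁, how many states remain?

First remove the unreachable states {q0,q1,q4,q10,q11}; 8 states remain.
Start with accepting vs non-accepting: {q2,q6,q7} | {q3,q5,q8,q9,q12}.
On input 0, block {q2,q6,q7} splits into {q2,q6} and {q7}.
On input 1, block {q2,q6} splits into {q2} and {q6}.
Refine {q3,q5,q8,q9,q12} on symbol 1: members go to different blocks, giving {q3,q8} and {q9,q12} and {q5}.
The partition is now stable with 6 blocks: {q2} | {q3,q8} | {q7} | {q6} | {q9,q12} | {q5}.

6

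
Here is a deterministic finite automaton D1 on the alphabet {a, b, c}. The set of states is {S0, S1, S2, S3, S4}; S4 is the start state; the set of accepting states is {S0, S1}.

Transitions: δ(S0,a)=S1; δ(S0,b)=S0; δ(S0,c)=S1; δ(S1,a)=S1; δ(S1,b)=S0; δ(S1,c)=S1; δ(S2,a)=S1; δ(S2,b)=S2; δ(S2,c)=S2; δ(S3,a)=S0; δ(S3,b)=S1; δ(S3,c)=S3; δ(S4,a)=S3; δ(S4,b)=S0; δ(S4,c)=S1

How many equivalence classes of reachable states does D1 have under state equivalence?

3

States {S2} cannot be reached from the start state, so discard them.
Start with accepting vs non-accepting: {S0,S1} | {S3,S4}.
Split {S3,S4} by δ(·,a) → {S3} and {S4}.
No further refinement is possible. Final partition (3 blocks): {S0,S1} | {S3} | {S4}.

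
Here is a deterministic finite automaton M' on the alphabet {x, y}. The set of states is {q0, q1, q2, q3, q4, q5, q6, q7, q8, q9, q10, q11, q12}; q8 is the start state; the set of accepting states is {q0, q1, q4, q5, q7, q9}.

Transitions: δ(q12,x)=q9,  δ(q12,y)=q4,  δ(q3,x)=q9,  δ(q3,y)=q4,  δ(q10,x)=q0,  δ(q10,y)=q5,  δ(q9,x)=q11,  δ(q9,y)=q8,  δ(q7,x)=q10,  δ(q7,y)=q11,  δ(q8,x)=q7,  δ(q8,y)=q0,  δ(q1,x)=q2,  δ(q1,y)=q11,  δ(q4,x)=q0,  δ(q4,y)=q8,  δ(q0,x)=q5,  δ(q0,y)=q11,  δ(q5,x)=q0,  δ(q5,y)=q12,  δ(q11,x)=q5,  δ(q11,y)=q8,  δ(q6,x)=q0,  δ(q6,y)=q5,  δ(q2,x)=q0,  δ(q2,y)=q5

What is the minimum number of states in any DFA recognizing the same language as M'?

States {q1,q2,q3,q6} cannot be reached from the start state, so discard them.
P0 = {q0,q4,q5,q7,q9} | {q8,q10,q11,q12}.
On input x, block {q0,q4,q5,q7,q9} splits into {q0,q4,q5} and {q7,q9}.
Split {q8,q10,q11,q12} by δ(·,x) → {q8,q12} and {q10,q11}.
Split {q0,q4,q5} by δ(·,y) → {q4,q5} and {q0}.
On input y, block {q8,q12} splits into {q8} and {q12}.
Split {q4,q5} by δ(·,y) → {q4} and {q5}.
On input y, block {q7,q9} splits into {q7} and {q9}.
Refine {q10,q11} on symbol x: members go to different blocks, giving {q10} and {q11}.
Stable partition: {q4} | {q8} | {q7} | {q10} | {q0} | {q12} | {q5} | {q9} | {q11} — 9 equivalence classes.

9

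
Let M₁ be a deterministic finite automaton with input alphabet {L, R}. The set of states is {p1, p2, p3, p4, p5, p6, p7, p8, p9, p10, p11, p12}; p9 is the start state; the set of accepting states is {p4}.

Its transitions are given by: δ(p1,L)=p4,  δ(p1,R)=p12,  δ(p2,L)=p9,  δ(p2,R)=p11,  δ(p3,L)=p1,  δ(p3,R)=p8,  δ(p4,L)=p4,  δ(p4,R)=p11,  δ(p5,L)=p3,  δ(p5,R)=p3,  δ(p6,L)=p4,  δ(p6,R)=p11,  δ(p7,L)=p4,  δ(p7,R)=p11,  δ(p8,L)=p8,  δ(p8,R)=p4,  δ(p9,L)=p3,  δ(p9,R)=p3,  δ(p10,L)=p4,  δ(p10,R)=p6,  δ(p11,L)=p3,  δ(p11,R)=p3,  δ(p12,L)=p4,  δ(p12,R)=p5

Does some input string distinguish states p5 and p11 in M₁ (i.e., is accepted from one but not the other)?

No

Reachable states from the start: {p1,p3,p4,p5,p8,p9,p11,p12}. Unreachable: {p2,p6,p7,p10} — drop them.
Start with accepting vs non-accepting: {p4} | {p1,p3,p5,p8,p9,p11,p12}.
Split {p1,p3,p5,p8,p9,p11,p12} by δ(·,L) → {p3,p5,p8,p9,p11} and {p1,p12}.
Refine {p3,p5,p8,p9,p11} on symbol L: members go to different blocks, giving {p5,p8,p9,p11} and {p3}.
Refine {p5,p8,p9,p11} on symbol L: members go to different blocks, giving {p5,p9,p11} and {p8}.
Split {p1,p12} by δ(·,R) → {p1} and {p12}.
The partition is now stable with 6 blocks: {p4} | {p5,p9,p11} | {p1} | {p3} | {p8} | {p12}.
p5 and p11 lie in the same block of the stable partition, so they are equivalent — no string distinguishes them.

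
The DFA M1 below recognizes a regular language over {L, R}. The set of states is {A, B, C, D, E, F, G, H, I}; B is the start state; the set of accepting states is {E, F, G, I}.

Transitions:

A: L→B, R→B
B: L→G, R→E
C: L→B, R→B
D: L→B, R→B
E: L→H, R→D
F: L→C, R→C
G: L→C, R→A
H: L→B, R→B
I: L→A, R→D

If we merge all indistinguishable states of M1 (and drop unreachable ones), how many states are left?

3

States {F,I} cannot be reached from the start state, so discard them.
Initial partition by acceptance: {E,G} | {A,B,C,D,H}.
On input L, block {A,B,C,D,H} splits into {A,C,D,H} and {B}.
The partition is now stable with 3 blocks: {E,G} | {A,C,D,H} | {B}.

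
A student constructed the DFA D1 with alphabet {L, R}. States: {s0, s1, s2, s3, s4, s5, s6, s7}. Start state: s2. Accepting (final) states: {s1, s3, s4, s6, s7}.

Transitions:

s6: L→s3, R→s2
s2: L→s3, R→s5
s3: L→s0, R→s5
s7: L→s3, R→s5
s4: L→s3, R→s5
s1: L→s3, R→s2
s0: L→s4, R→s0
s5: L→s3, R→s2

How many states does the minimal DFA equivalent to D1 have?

4

Reachable states from the start: {s0,s2,s3,s4,s5}. Unreachable: {s1,s6,s7} — drop them.
Initial partition by acceptance: {s3,s4} | {s0,s2,s5}.
Split {s3,s4} by δ(·,L) → {s3} and {s4}.
On input L, block {s0,s2,s5} splits into {s2,s5} and {s0}.
The partition is now stable with 4 blocks: {s3} | {s2,s5} | {s4} | {s0}.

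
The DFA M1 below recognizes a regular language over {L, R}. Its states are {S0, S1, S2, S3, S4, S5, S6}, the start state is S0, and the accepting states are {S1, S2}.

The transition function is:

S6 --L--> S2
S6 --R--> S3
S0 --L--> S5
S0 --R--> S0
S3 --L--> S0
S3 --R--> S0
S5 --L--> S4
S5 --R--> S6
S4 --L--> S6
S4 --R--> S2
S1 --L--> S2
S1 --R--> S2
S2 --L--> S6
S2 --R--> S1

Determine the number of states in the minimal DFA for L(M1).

Every state is reachable, so we keep all 7.
P0 = {S1,S2} | {S0,S3,S4,S5,S6}.
Split {S1,S2} by δ(·,L) → {S1} and {S2}.
On input L, block {S0,S3,S4,S5,S6} splits into {S0,S3,S4,S5} and {S6}.
On input L, block {S0,S3,S4,S5} splits into {S0,S3,S5} and {S4}.
On input L, block {S0,S3,S5} splits into {S0,S3} and {S5}.
Split {S0,S3} by δ(·,L) → {S0} and {S3}.
No further refinement is possible. Final partition (7 blocks): {S1} | {S0} | {S2} | {S6} | {S4} | {S5} | {S3}.

7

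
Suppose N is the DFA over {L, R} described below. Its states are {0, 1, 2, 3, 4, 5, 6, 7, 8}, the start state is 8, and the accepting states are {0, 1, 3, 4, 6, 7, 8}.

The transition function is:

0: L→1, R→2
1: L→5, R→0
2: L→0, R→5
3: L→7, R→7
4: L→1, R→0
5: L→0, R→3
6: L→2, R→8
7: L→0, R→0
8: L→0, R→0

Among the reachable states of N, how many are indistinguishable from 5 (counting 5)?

Reachable states from the start: {0,1,2,3,5,7,8}. Unreachable: {4,6} — drop them.
Start with accepting vs non-accepting: {0,1,3,7,8} | {2,5}.
Split {0,1,3,7,8} by δ(·,L) → {0,3,7,8} and {1}.
Refine {0,3,7,8} on symbol L: members go to different blocks, giving {3,7,8} and {0}.
On input L, block {3,7,8} splits into {7,8} and {3}.
Refine {2,5} on symbol R: members go to different blocks, giving {2} and {5}.
The partition is now stable with 6 blocks: {7,8} | {2} | {1} | {0} | {3} | {5}.
State 5 belongs to the block {5}, which has 1 states.

1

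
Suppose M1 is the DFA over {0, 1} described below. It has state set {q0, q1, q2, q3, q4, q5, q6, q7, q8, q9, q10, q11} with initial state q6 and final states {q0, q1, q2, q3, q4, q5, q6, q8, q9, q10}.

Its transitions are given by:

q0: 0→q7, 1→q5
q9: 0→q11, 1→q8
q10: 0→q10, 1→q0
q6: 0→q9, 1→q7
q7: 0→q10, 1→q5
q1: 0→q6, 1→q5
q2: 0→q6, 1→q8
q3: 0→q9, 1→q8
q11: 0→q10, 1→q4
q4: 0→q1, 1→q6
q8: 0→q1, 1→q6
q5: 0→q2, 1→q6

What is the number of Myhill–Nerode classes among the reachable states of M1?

States {q3} cannot be reached from the start state, so discard them.
P0 = {q0,q1,q2,q4,q5,q6,q8,q9,q10} | {q7,q11}.
Split {q0,q1,q2,q4,q5,q6,q8,q9,q10} by δ(·,0) → {q1,q2,q4,q5,q6,q8,q10} and {q0,q9}.
Refine {q1,q2,q4,q5,q6,q8,q10} on symbol 0: members go to different blocks, giving {q1,q2,q4,q5,q8,q10} and {q6}.
On input 0, block {q1,q2,q4,q5,q8,q10} splits into {q4,q5,q8,q10} and {q1,q2}.
Split {q4,q5,q8,q10} by δ(·,0) → {q4,q5,q8} and {q10}.
No further refinement is possible. Final partition (6 blocks): {q4,q5,q8} | {q7,q11} | {q0,q9} | {q6} | {q1,q2} | {q10}.

6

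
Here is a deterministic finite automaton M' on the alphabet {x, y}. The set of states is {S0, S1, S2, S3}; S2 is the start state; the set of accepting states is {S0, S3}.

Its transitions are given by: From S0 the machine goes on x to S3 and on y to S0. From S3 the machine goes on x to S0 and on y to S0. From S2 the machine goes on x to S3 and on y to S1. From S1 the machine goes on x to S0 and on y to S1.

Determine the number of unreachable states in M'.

0

Every one of the 4 states is reachable from S2.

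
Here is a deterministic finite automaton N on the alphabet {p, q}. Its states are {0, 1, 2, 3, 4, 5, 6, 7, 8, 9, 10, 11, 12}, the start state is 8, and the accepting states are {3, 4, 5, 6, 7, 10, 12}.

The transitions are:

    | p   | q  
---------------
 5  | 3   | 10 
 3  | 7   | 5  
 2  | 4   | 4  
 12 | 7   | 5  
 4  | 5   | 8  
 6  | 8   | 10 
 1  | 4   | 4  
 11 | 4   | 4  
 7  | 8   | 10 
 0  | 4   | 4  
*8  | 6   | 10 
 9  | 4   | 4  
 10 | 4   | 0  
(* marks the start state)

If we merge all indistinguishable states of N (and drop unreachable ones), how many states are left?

7

States {1,2,9,11,12} cannot be reached from the start state, so discard them.
Start with accepting vs non-accepting: {3,4,5,6,7,10} | {0,8}.
Refine {3,4,5,6,7,10} on symbol p: members go to different blocks, giving {3,4,5,10} and {6,7}.
On input p, block {3,4,5,10} splits into {4,5,10} and {3}.
Split {4,5,10} by δ(·,p) → {4,10} and {5}.
Refine {4,10} on symbol p: members go to different blocks, giving {4} and {10}.
Split {0,8} by δ(·,p) → {0} and {8}.
The partition is now stable with 7 blocks: {4} | {0} | {6,7} | {3} | {5} | {10} | {8}.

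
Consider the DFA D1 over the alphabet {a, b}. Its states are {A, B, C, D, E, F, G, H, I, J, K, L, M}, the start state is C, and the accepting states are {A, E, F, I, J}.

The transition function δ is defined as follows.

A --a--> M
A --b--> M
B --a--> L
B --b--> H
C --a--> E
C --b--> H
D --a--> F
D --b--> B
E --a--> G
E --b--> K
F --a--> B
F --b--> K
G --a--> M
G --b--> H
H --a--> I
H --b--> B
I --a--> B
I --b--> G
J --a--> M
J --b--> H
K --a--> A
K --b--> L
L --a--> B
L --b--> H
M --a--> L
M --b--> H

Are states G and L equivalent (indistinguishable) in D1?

Yes

Reachable states from the start: {A,B,C,E,G,H,I,K,L,M}. Unreachable: {D,F,J} — drop them.
Start with accepting vs non-accepting: {A,E,I} | {B,C,G,H,K,L,M}.
Refine {B,C,G,H,K,L,M} on symbol a: members go to different blocks, giving {B,G,L,M} and {C,H,K}.
On input b, block {A,E,I} splits into {A,I} and {E}.
On input a, block {C,H,K} splits into {H,K} and {C}.
Stable partition: {A,I} | {B,G,L,M} | {H,K} | {E} | {C} — 5 equivalence classes.
G and L lie in the same block of the stable partition, so they are equivalent — no string distinguishes them.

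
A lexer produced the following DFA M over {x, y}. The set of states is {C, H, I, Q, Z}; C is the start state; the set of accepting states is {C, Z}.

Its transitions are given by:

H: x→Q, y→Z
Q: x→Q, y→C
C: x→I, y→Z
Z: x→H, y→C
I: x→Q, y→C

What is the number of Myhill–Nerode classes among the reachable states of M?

All states are reachable from the start state.
Start with accepting vs non-accepting: {C,Z} | {H,I,Q}.
Stable partition: {C,Z} | {H,I,Q} — 2 equivalence classes.

2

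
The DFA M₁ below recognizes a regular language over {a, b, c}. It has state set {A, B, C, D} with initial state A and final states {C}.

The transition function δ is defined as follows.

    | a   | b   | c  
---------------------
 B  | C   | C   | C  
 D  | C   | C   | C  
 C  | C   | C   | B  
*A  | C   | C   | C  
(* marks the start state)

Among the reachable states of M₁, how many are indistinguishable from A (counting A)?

States {D} cannot be reached from the start state, so discard them.
Start with accepting vs non-accepting: {C} | {A,B}.
The partition is now stable with 2 blocks: {C} | {A,B}.
State A belongs to the block {A,B}, which has 2 states.

2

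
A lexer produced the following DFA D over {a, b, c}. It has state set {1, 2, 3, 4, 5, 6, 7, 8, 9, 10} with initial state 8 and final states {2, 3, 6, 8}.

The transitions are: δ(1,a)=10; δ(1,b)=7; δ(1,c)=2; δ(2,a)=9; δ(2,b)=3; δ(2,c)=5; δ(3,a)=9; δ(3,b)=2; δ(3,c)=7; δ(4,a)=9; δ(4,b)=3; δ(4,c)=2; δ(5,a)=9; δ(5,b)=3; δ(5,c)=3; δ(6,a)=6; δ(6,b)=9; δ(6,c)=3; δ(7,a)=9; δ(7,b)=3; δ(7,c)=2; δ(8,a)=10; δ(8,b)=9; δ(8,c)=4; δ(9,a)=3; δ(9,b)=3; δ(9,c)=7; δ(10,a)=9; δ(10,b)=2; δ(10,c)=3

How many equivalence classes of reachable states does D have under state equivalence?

Reachable states from the start: {2,3,4,5,7,8,9,10}. Unreachable: {1,6} — drop them.
P0 = {2,3,8} | {4,5,7,9,10}.
On input b, block {2,3,8} splits into {2,3} and {8}.
On input a, block {4,5,7,9,10} splits into {4,5,7,10} and {9}.
The partition is now stable with 4 blocks: {2,3} | {4,5,7,10} | {8} | {9}.

4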